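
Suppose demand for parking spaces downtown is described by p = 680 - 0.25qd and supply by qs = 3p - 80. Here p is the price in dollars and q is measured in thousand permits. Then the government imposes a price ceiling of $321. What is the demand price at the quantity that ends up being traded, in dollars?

Rearranging demand gives qd = 2720 - 4p. Equilibrium: 2720 - 4p = 3p - 80, so 2800 = 7p and p* = 400, q* = 1120.
The ceiling of 321 is below the equilibrium price 400, so it binds.
At p = 321: qd = 2720 - 4·321 = 1436 and qs = 3·321 - 80 = 883.
Only 883 units reach the market. On the demand curve, the marginal buyer's willingness to pay at q = 883 is (2720 - 883)/4 = 459.25.

459.25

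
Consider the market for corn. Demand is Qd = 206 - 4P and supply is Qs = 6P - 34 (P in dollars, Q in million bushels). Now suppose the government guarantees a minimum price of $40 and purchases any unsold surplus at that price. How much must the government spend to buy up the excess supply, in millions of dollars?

6400

Without the control the market clears where 206 - 4P = 6P - 34, i.e. P* = 24 and Q* = 110.
Because the floor (40) lies above the market-clearing price, it is binding.
At P = 40: Qd = 206 - 4·40 = 46 and Qs = 6·40 - 34 = 206.
Surplus = Qs - Qd = 160.
Government expenditure = surplus × support price = 160 × 40 = 6400.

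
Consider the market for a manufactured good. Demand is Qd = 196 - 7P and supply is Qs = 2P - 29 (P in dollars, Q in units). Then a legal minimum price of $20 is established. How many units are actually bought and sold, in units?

Without the control the market clears where 196 - 7P = 2P - 29, i.e. P* = 25 and Q* = 21.
Since 20 is below P* = 25, the floor does not bind and the free-market outcome prevails.

21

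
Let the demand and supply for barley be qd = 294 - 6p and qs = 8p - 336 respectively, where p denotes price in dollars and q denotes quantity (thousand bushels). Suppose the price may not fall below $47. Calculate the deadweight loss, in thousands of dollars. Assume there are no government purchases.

Equilibrium: 294 - 6p = 8p - 336, so 630 = 14p and p* = 45, q* = 24.
The floor of 47 is above the equilibrium price 45, so it binds.
At p = 47: qd = 294 - 6·47 = 12 and qs = 8·47 - 336 = 40.
Quantity traded falls to 12. At q = 12 the demand price is (294 - 12)/6 = 47 and the supply price is (336 + 12)/8 = 43.5.
Deadweight loss = ½ · (47 - 43.5) · (24 - 12) = ½ · 3.5 · 12 = 21.

21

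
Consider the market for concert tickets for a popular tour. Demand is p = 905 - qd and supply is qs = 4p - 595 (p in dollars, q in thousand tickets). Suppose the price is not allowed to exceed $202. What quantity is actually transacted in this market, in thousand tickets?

213

Rearranging demand gives qd = 905 - p. Equilibrium: 905 - p = 4p - 595, so 1500 = 5p and p* = 300, q* = 605.
Since 202 < 300, the ceiling is binding.
At p = 202: qd = 905 - 202 = 703 and qs = 4·202 - 595 = 213.
The quantity actually transacted is the short side, supply: 213.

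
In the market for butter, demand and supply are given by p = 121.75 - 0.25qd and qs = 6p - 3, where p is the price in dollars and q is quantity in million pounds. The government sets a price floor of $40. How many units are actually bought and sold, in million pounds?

Rearranging demand gives qd = 487 - 4p. Equilibrium: 487 - 4p = 6p - 3, so 490 = 10p and p* = 49, q* = 291.
The floor of 40 is below the equilibrium price 49, so it is not binding; the market clears at p* = 49, q* = 291.

291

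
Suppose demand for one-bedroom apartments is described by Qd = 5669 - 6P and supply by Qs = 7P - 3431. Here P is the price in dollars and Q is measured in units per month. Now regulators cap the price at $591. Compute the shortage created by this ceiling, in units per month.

In a free market, 5669 - 6P = 7P - 3431 gives the equilibrium P* = 700, Q* = 1469.
The ceiling of 591 is below the equilibrium price 700, so it binds.
At P = 591: Qd = 5669 - 6·591 = 2123 and Qs = 7·591 - 3431 = 706.
Shortage = Qd - Qs = 2123 - 706 = 1417.

1417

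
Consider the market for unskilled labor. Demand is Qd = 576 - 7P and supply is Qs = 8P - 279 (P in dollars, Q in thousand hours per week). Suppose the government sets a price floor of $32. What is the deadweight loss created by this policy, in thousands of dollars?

Setting quantity demanded equal to quantity supplied, 576 - 7P = 8P - 279, gives P* = 57 and Q* = 177.
Since 32 is below P* = 57, the floor does not bind and the free-market outcome prevails.
Since the control does not bind, no trades are prevented and deadweight loss is zero.

0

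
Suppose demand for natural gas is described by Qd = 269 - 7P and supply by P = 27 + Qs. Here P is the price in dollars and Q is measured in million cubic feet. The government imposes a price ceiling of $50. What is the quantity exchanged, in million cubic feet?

Rearranging supply gives Qs = P - 27. Without the control the market clears where 269 - 7P = P - 27, i.e. P* = 37 and Q* = 10.
The ceiling of 50 is above the equilibrium price 37, so it is not binding; the market clears at P* = 37, Q* = 10.

10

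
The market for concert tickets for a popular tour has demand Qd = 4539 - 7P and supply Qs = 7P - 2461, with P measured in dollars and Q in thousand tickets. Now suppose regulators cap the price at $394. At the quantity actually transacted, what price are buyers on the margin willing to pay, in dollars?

Equilibrium: 4539 - 7P = 7P - 2461, so 7000 = 14P and P* = 500, Q* = 1039.
Since 394 < 500, the ceiling is binding.
At P = 394: Qd = 4539 - 7·394 = 1781 and Qs = 7·394 - 2461 = 297.
Only 297 units reach the market. On the demand curve, the marginal buyer's willingness to pay at Q = 297 is (4539 - 297)/7 = 606.

606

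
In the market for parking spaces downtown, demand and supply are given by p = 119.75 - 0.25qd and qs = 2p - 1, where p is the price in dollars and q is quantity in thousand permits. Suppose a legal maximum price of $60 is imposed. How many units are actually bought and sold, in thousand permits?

119

Rearranging demand gives qd = 479 - 4p. Equilibrium: 479 - 4p = 2p - 1, so 480 = 6p and p* = 80, q* = 159.
Because the ceiling (60) lies below the market-clearing price, it is binding.
At p = 60: qd = 479 - 4·60 = 239 and qs = 2·60 - 1 = 119.
The quantity actually transacted is the short side, supply: 119.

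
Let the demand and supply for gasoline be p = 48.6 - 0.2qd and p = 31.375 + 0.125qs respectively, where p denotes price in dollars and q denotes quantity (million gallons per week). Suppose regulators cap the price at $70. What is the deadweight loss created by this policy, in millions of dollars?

0

Rearranging demand gives qd = 243 - 5p; rearranging supply gives qs = 8p - 251. Without the control the market clears where 243 - 5p = 8p - 251, i.e. p* = 38 and q* = 53.
The ceiling of 70 is above the equilibrium price 38, so it is not binding; the market clears at p* = 38, q* = 53.
Since the control does not bind, no trades are prevented and deadweight loss is zero.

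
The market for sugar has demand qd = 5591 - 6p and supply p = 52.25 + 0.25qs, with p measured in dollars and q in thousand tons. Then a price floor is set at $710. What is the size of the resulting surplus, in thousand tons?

Rearranging supply gives qs = 4p - 209. Setting quantity demanded equal to quantity supplied, 5591 - 6p = 4p - 209, gives p* = 580 and q* = 2111.
The floor of 710 is above the equilibrium price 580, so it binds.
At p = 710: qd = 5591 - 6·710 = 1331 and qs = 4·710 - 209 = 2631.
Surplus = qs - qd = 2631 - 1331 = 1300.

1300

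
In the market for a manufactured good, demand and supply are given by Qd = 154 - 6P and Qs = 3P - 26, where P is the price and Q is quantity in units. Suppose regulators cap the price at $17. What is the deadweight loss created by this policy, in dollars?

Without the control the market clears where 154 - 6P = 3P - 26, i.e. P* = 20 and Q* = 34.
Because the ceiling (17) lies below the market-clearing price, it is binding.
At P = 17: Qd = 154 - 6·17 = 52 and Qs = 3·17 - 26 = 25.
Quantity traded falls to 25. At Q = 25 the demand price is (154 - 25)/6 = 21.5 and the supply price is (26 + 25)/3 = 17.
Deadweight loss = ½ · (21.5 - 17) · (34 - 25) = ½ · 4.5 · 9 = 20.25.

20.25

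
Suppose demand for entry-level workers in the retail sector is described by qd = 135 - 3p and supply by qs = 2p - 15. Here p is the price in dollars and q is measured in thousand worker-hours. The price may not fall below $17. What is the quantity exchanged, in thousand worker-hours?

In a free market, 135 - 3p = 2p - 15 gives the equilibrium p* = 30, q* = 45.
Since 17 is below p* = 30, the floor does not bind and the free-market outcome prevails.

45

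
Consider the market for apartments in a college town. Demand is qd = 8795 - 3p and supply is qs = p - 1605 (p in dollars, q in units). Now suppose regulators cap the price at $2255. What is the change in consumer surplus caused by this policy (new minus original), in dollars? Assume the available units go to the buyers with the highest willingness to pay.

Without the control the market clears where 8795 - 3p = p - 1605, i.e. p* = 2600 and q* = 995.
Because the ceiling (2255) lies below the market-clearing price, it is binding.
At p = 2255: qd = 8795 - 3·2255 = 2030 and qs = 2255 - 1605 = 650.
Consumer surplus without the control is ½ · (8795/3 - 2600) · 995 = 990025/6.
With the ceiling, 650 units are sold at 2255 (assume they go to the highest-value buyers). The demand price at q = 650 is 2715, so CS = ½ · [(8795/3 - 2255) + (2715 - 2255)] · 650 = 1108250/3.
Change in consumer surplus = 1108250/3 - 990025/6 = 204412.5.

204412.5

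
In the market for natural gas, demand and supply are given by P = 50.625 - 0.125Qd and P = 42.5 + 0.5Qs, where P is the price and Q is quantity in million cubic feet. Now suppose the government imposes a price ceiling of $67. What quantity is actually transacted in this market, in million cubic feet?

13

Rearranging demand gives Qd = 405 - 8P; rearranging supply gives Qs = 2P - 85. Setting quantity demanded equal to quantity supplied, 405 - 8P = 2P - 85, gives P* = 49 and Q* = 13.
The ceiling of 67 is above the equilibrium price 49, so it is not binding; the market clears at P* = 49, Q* = 13.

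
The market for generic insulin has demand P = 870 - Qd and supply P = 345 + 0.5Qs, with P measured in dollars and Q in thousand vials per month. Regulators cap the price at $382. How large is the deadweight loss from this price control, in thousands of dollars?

Rearranging demand gives Qd = 870 - P; rearranging supply gives Qs = 2P - 690. Setting quantity demanded equal to quantity supplied, 870 - P = 2P - 690, gives P* = 520 and Q* = 350.
Since 382 < 520, the ceiling is binding.
At P = 382: Qd = 870 - 382 = 488 and Qs = 2·382 - 690 = 74.
Quantity traded falls to 74. At Q = 74 the demand price is 870 - 74 = 796 and the supply price is (690 + 74)/2 = 382.
Deadweight loss = ½ · (796 - 382) · (350 - 74) = ½ · 414 · 276 = 57132.

57132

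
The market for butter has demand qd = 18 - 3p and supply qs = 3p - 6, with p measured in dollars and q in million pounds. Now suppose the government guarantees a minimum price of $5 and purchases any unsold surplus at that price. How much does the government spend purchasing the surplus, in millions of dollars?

Equilibrium: 18 - 3p = 3p - 6, so 24 = 6p and p* = 4, q* = 6.
Because the floor (5) lies above the market-clearing price, it is binding.
At p = 5: qd = 18 - 3·5 = 3 and qs = 3·5 - 6 = 9.
Surplus = qs - qd = 6.
Government expenditure = surplus × support price = 6 × 5 = 30.

30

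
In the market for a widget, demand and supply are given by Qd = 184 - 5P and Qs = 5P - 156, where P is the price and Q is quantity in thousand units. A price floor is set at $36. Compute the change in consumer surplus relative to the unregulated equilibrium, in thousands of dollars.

Setting quantity demanded equal to quantity supplied, 184 - 5P = 5P - 156, gives P* = 34 and Q* = 14.
Because the floor (36) lies above the market-clearing price, it is binding.
At P = 36: Qd = 184 - 5·36 = 4 and Qs = 5·36 - 156 = 24.
Consumer surplus without the control is ½ · (36.8 - 34) · 14 = 19.6.
With the floor, consumers buy 4 units at 36, so CS = ½ · (36.8 - 36) · 4 = 1.6.
Change in consumer surplus = 1.6 - 19.6 = -18.

-18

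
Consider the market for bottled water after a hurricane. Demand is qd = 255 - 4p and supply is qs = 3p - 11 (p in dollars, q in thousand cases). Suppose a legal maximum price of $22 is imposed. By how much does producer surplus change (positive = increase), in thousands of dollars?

-1264

Setting quantity demanded equal to quantity supplied, 255 - 4p = 3p - 11, gives p* = 38 and q* = 103.
Since 22 < 38, the ceiling is binding.
At p = 22: qd = 255 - 4·22 = 167 and qs = 3·22 - 11 = 55.
Producer surplus without the control is ½ · (38 - 11/3) · 103 = 10609/6.
With the ceiling, producers sell 55 units at 22, so PS = ½ · (22 - 11/3) · 55 = 3025/6.
Change in producer surplus = 3025/6 - 10609/6 = -1264.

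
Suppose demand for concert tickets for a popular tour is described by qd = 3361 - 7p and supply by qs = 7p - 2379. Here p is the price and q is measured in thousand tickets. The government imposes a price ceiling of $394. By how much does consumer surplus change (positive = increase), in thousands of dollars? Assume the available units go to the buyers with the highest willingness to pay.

5168

Equilibrium: 3361 - 7p = 7p - 2379, so 5740 = 14p and p* = 410, q* = 491.
Since 394 < 410, the ceiling is binding.
At p = 394: qd = 3361 - 7·394 = 603 and qs = 7·394 - 2379 = 379.
Consumer surplus without the control is ½ · (3361/7 - 410) · 491 = 241081/14.
With the ceiling, 379 units are sold at 394 (assume they go to the highest-value buyers). The demand price at q = 379 is 426, so CS = ½ · [(3361/7 - 394) + (426 - 394)] · 379 = 313433/14.
Change in consumer surplus = 313433/14 - 241081/14 = 5168.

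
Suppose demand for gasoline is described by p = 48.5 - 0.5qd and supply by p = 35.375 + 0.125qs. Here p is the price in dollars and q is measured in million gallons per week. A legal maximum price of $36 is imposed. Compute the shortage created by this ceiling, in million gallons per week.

Rearranging demand gives qd = 97 - 2p; rearranging supply gives qs = 8p - 283. Without the control the market clears where 97 - 2p = 8p - 283, i.e. p* = 38 and q* = 21.
Since 36 < 38, the ceiling is binding.
At p = 36: qd = 97 - 2·36 = 25 and qs = 8·36 - 283 = 5.
Shortage = qd - qs = 25 - 5 = 20.

20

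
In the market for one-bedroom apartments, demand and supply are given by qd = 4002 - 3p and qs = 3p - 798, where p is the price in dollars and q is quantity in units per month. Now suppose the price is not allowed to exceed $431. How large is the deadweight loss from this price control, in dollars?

In a free market, 4002 - 3p = 3p - 798 gives the equilibrium p* = 800, q* = 1602.
Because the ceiling (431) lies below the market-clearing price, it is binding.
At p = 431: qd = 4002 - 3·431 = 2709 and qs = 3·431 - 798 = 495.
Quantity traded falls to 495. At q = 495 the demand price is (4002 - 495)/3 = 1169 and the supply price is (798 + 495)/3 = 431.
Deadweight loss = ½ · (1169 - 431) · (1602 - 495) = ½ · 738 · 1107 = 408483.

408483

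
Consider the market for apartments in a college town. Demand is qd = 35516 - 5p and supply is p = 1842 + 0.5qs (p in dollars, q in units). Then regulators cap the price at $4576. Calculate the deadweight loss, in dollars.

1468006.4

Rearranging supply gives qs = 2p - 3684. Setting quantity demanded equal to quantity supplied, 35516 - 5p = 2p - 3684, gives p* = 5600 and q* = 7516.
The ceiling of 4576 is below the equilibrium price 5600, so it binds.
At p = 4576: qd = 35516 - 5·4576 = 12636 and qs = 2·4576 - 3684 = 5468.
Quantity traded falls to 5468. At q = 5468 the demand price is (35516 - 5468)/5 = 6009.6 and the supply price is (3684 + 5468)/2 = 4576.
Deadweight loss = ½ · (6009.6 - 4576) · (7516 - 5468) = ½ · 1433.6 · 2048 = 1468006.4.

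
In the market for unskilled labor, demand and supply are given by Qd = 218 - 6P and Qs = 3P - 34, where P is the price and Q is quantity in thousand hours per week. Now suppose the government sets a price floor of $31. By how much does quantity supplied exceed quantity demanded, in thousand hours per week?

Setting quantity demanded equal to quantity supplied, 218 - 6P = 3P - 34, gives P* = 28 and Q* = 50.
The floor of 31 is above the equilibrium price 28, so it binds.
At P = 31: Qd = 218 - 6·31 = 32 and Qs = 3·31 - 34 = 59.
Surplus = Qs - Qd = 59 - 32 = 27.

27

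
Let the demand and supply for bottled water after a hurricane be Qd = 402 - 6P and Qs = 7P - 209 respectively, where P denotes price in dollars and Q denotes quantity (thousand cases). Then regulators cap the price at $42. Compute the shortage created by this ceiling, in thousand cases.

65

In a free market, 402 - 6P = 7P - 209 gives the equilibrium P* = 47, Q* = 120.
Since 42 < 47, the ceiling is binding.
At P = 42: Qd = 402 - 6·42 = 150 and Qs = 7·42 - 209 = 85.
Shortage = Qd - Qs = 150 - 85 = 65.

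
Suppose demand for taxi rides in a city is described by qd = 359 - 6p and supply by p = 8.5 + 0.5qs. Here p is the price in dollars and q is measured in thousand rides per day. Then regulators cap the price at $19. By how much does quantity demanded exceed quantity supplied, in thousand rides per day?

224

Rearranging supply gives qs = 2p - 17. Without the control the market clears where 359 - 6p = 2p - 17, i.e. p* = 47 and q* = 77.
Since 19 < 47, the ceiling is binding.
At p = 19: qd = 359 - 6·19 = 245 and qs = 2·19 - 17 = 21.
Shortage = qd - qs = 245 - 21 = 224.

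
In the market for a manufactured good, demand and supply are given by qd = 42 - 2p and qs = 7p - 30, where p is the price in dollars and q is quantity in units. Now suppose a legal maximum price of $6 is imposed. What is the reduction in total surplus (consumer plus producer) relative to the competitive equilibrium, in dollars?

Without the control the market clears where 42 - 2p = 7p - 30, i.e. p* = 8 and q* = 26.
Because the ceiling (6) lies below the market-clearing price, it is binding.
At p = 6: qd = 42 - 2·6 = 30 and qs = 7·6 - 30 = 12.
Quantity traded falls to 12. At q = 12 the demand price is (42 - 12)/2 = 15 and the supply price is (30 + 12)/7 = 6.
Deadweight loss = ½ · (15 - 6) · (26 - 12) = ½ · 9 · 14 = 63.

63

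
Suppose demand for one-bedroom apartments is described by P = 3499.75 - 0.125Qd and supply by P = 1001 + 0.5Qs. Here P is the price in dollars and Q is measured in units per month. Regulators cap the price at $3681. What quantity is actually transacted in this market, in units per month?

3998

Rearranging demand gives Qd = 27998 - 8P; rearranging supply gives Qs = 2P - 2002. Without the control the market clears where 27998 - 8P = 2P - 2002, i.e. P* = 3000 and Q* = 3998.
The ceiling of 3681 is above the equilibrium price 3000, so it is not binding; the market clears at P* = 3000, Q* = 3998.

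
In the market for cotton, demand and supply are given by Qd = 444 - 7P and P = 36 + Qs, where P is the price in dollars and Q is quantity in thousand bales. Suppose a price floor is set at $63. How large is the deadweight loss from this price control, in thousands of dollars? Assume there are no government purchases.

252

Rearranging supply gives Qs = P - 36. Without the control the market clears where 444 - 7P = P - 36, i.e. P* = 60 and Q* = 24.
The floor of 63 is above the equilibrium price 60, so it binds.
At P = 63: Qd = 444 - 7·63 = 3 and Qs = 63 - 36 = 27.
Quantity traded falls to 3. At Q = 3 the demand price is (444 - 3)/7 = 63 and the supply price is 36 + 3 = 39.
Deadweight loss = ½ · (63 - 39) · (24 - 3) = ½ · 24 · 21 = 252.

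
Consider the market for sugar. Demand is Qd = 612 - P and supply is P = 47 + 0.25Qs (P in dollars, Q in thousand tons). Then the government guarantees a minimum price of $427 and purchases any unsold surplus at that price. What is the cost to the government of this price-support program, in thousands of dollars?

Rearranging supply gives Qs = 4P - 188. In a free market, 612 - P = 4P - 188 gives the equilibrium P* = 160, Q* = 452.
Because the floor (427) lies above the market-clearing price, it is binding.
At P = 427: Qd = 612 - 427 = 185 and Qs = 4·427 - 188 = 1520.
Surplus = Qs - Qd = 1335.
Government expenditure = surplus × support price = 1335 × 427 = 570045.

570045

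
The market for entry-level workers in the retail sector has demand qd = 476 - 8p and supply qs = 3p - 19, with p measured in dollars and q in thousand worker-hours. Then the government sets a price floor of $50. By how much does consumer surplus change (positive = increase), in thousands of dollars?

-480

Without the control the market clears where 476 - 8p = 3p - 19, i.e. p* = 45 and q* = 116.
Since 50 > 45, the floor is binding.
At p = 50: qd = 476 - 8·50 = 76 and qs = 3·50 - 19 = 131.
Consumer surplus without the control is ½ · (59.5 - 45) · 116 = 841.
With the floor, consumers buy 76 units at 50, so CS = ½ · (59.5 - 50) · 76 = 361.
Change in consumer surplus = 361 - 841 = -480.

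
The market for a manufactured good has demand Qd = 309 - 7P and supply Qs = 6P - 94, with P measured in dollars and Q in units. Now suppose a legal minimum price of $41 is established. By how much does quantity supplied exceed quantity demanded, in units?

130

Setting quantity demanded equal to quantity supplied, 309 - 7P = 6P - 94, gives P* = 31 and Q* = 92.
The floor of 41 is above the equilibrium price 31, so it binds.
At P = 41: Qd = 309 - 7·41 = 22 and Qs = 6·41 - 94 = 152.
Surplus = Qs - Qd = 152 - 22 = 130.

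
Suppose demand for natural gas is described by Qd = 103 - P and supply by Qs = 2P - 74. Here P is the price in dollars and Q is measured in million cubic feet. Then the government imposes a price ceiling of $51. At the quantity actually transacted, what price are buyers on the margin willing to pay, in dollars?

Without the control the market clears where 103 - P = 2P - 74, i.e. P* = 59 and Q* = 44.
Since 51 < 59, the ceiling is binding.
At P = 51: Qd = 103 - 51 = 52 and Qs = 2·51 - 74 = 28.
Only 28 units reach the market. On the demand curve, the marginal buyer's willingness to pay at Q = 28 is (103 - 28) = 75.

75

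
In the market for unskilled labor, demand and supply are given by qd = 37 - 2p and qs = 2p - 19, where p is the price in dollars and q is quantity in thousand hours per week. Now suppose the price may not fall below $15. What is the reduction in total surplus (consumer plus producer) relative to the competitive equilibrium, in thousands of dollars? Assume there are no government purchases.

In a free market, 37 - 2p = 2p - 19 gives the equilibrium p* = 14, q* = 9.
The floor of 15 is above the equilibrium price 14, so it binds.
At p = 15: qd = 37 - 2·15 = 7 and qs = 2·15 - 19 = 11.
Quantity traded falls to 7. At q = 7 the demand price is (37 - 7)/2 = 15 and the supply price is (19 + 7)/2 = 13.
Deadweight loss = ½ · (15 - 13) · (9 - 7) = ½ · 2 · 2 = 2.

2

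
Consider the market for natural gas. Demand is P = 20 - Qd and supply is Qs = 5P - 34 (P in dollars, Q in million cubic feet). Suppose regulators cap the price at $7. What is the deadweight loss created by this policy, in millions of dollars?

60

Rearranging demand gives Qd = 20 - P. Equilibrium: 20 - P = 5P - 34, so 54 = 6P and P* = 9, Q* = 11.
Because the ceiling (7) lies below the market-clearing price, it is binding.
At P = 7: Qd = 20 - 7 = 13 and Qs = 5·7 - 34 = 1.
Quantity traded falls to 1. At Q = 1 the demand price is 20 - 1 = 19 and the supply price is (34 + 1)/5 = 7.
Deadweight loss = ½ · (19 - 7) · (11 - 1) = ½ · 12 · 10 = 60.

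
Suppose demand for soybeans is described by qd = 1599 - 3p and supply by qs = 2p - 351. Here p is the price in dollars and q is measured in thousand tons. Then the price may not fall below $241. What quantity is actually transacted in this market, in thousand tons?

429

Setting quantity demanded equal to quantity supplied, 1599 - 3p = 2p - 351, gives p* = 390 and q* = 429.
The floor of 241 is below the equilibrium price 390, so it is not binding; the market clears at p* = 390, q* = 429.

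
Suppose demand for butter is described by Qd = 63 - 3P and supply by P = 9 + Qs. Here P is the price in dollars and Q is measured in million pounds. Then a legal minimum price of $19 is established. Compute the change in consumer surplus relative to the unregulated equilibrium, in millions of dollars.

Rearranging supply gives Qs = P - 9. Without the control the market clears where 63 - 3P = P - 9, i.e. P* = 18 and Q* = 9.
Because the floor (19) lies above the market-clearing price, it is binding.
At P = 19: Qd = 63 - 3·19 = 6 and Qs = 19 - 9 = 10.
Consumer surplus without the control is ½ · (21 - 18) · 9 = 13.5.
With the floor, consumers buy 6 units at 19, so CS = ½ · (21 - 19) · 6 = 6.
Change in consumer surplus = 6 - 13.5 = -7.5.

-7.5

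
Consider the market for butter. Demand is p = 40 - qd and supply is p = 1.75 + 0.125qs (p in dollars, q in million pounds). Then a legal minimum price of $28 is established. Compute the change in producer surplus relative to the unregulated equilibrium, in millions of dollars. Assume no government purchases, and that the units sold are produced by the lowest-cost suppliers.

Rearranging demand gives qd = 40 - p; rearranging supply gives qs = 8p - 14. Setting quantity demanded equal to quantity supplied, 40 - p = 8p - 14, gives p* = 6 and q* = 34.
Since 28 > 6, the floor is binding.
At p = 28: qd = 40 - 28 = 12 and qs = 8·28 - 14 = 210.
Producer surplus without the control is ½ · (6 - 1.75) · 34 = 72.25.
With the floor, 12 units are sold at 28. The supply price at q = 12 is 3.25, so PS = ½ · [(28 - 1.75) + (28 - 3.25)] · 12 = 306.
Change in producer surplus = 306 - 72.25 = 233.75.

233.75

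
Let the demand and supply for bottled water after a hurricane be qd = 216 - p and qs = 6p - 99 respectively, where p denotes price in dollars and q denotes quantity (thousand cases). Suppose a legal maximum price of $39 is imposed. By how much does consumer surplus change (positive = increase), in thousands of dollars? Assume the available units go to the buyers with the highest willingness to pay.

Equilibrium: 216 - p = 6p - 99, so 315 = 7p and p* = 45, q* = 171.
Since 39 < 45, the ceiling is binding.
At p = 39: qd = 216 - 39 = 177 and qs = 6·39 - 99 = 135.
Consumer surplus without the control is ½ · (216 - 45) · 171 = 14620.5.
With the ceiling, 135 units are sold at 39 (assume they go to the highest-value buyers). The demand price at q = 135 is 81, so CS = ½ · [(216 - 39) + (81 - 39)] · 135 = 14782.5.
Change in consumer surplus = 14782.5 - 14620.5 = 162.

162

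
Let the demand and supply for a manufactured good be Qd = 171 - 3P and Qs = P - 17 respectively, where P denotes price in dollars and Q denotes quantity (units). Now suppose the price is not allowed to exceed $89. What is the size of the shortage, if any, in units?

0

Without the control the market clears where 171 - 3P = P - 17, i.e. P* = 47 and Q* = 30.
Since 89 is above P* = 47, the ceiling does not bind and the free-market outcome prevails.
Since the control does not bind, there is no shortage.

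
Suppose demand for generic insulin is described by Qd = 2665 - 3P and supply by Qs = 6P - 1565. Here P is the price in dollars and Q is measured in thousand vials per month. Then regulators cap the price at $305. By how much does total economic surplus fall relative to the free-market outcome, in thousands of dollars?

245025

In a free market, 2665 - 3P = 6P - 1565 gives the equilibrium P* = 470, Q* = 1255.
Because the ceiling (305) lies below the market-clearing price, it is binding.
At P = 305: Qd = 2665 - 3·305 = 1750 and Qs = 6·305 - 1565 = 265.
Quantity traded falls to 265. At Q = 265 the demand price is (2665 - 265)/3 = 800 and the supply price is (1565 + 265)/6 = 305.
Deadweight loss = ½ · (800 - 305) · (1255 - 265) = ½ · 495 · 990 = 245025.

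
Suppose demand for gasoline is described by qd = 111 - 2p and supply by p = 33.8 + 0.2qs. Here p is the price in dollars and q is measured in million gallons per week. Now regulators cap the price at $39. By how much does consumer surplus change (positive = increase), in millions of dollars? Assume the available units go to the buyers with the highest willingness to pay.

Rearranging supply gives qs = 5p - 169. Setting quantity demanded equal to quantity supplied, 111 - 2p = 5p - 169, gives p* = 40 and q* = 31.
The ceiling of 39 is below the equilibrium price 40, so it binds.
At p = 39: qd = 111 - 2·39 = 33 and qs = 5·39 - 169 = 26.
Consumer surplus without the control is ½ · (55.5 - 40) · 31 = 240.25.
With the ceiling, 26 units are sold at 39 (assume they go to the highest-value buyers). The demand price at q = 26 is 42.5, so CS = ½ · [(55.5 - 39) + (42.5 - 39)] · 26 = 260.
Change in consumer surplus = 260 - 240.25 = 19.75.

19.75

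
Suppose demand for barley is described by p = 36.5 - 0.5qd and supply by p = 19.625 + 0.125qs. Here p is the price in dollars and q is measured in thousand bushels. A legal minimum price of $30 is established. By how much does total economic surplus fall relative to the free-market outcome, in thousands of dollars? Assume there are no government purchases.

61.25

Rearranging demand gives qd = 73 - 2p; rearranging supply gives qs = 8p - 157. Setting quantity demanded equal to quantity supplied, 73 - 2p = 8p - 157, gives p* = 23 and q* = 27.
The floor of 30 is above the equilibrium price 23, so it binds.
At p = 30: qd = 73 - 2·30 = 13 and qs = 8·30 - 157 = 83.
Quantity traded falls to 13. At q = 13 the demand price is (73 - 13)/2 = 30 and the supply price is (157 + 13)/8 = 21.25.
Deadweight loss = ½ · (30 - 21.25) · (27 - 13) = ½ · 8.75 · 14 = 61.25.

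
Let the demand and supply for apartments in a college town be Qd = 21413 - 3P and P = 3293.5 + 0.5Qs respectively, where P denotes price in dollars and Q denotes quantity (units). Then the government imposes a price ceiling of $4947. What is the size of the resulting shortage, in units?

Rearranging supply gives Qs = 2P - 6587. In a free market, 21413 - 3P = 2P - 6587 gives the equilibrium P* = 5600, Q* = 4613.
The ceiling of 4947 is below the equilibrium price 5600, so it binds.
At P = 4947: Qd = 21413 - 3·4947 = 6572 and Qs = 2·4947 - 6587 = 3307.
Shortage = Qd - Qs = 6572 - 3307 = 3265.

3265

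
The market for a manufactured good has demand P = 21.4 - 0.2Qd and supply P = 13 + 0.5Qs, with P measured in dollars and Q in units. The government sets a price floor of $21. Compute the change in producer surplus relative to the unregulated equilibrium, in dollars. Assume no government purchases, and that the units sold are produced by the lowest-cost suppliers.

-21

Rearranging demand gives Qd = 107 - 5P; rearranging supply gives Qs = 2P - 26. Without the control the market clears where 107 - 5P = 2P - 26, i.e. P* = 19 and Q* = 12.
Since 21 > 19, the floor is binding.
At P = 21: Qd = 107 - 5·21 = 2 and Qs = 2·21 - 26 = 16.
Producer surplus without the control is ½ · (19 - 13) · 12 = 36.
With the floor, 2 units are sold at 21. The supply price at Q = 2 is 14, so PS = ½ · [(21 - 13) + (21 - 14)] · 2 = 15.
Change in producer surplus = 15 - 36 = -21.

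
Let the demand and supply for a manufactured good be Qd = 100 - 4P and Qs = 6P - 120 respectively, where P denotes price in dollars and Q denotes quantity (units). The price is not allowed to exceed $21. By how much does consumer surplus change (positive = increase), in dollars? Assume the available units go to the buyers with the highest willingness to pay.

1.5

In a free market, 100 - 4P = 6P - 120 gives the equilibrium P* = 22, Q* = 12.
Since 21 < 22, the ceiling is binding.
At P = 21: Qd = 100 - 4·21 = 16 and Qs = 6·21 - 120 = 6.
Consumer surplus without the control is ½ · (25 - 22) · 12 = 18.
With the ceiling, 6 units are sold at 21 (assume they go to the highest-value buyers). The demand price at Q = 6 is 23.5, so CS = ½ · [(25 - 21) + (23.5 - 21)] · 6 = 19.5.
Change in consumer surplus = 19.5 - 18 = 1.5.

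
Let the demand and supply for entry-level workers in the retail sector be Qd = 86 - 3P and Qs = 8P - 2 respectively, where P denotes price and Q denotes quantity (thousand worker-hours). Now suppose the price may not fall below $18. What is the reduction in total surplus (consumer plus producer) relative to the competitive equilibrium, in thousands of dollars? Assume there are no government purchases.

In a free market, 86 - 3P = 8P - 2 gives the equilibrium P* = 8, Q* = 62.
Since 18 > 8, the floor is binding.
At P = 18: Qd = 86 - 3·18 = 32 and Qs = 8·18 - 2 = 142.
Quantity traded falls to 32. At Q = 32 the demand price is (86 - 32)/3 = 18 and the supply price is (2 + 32)/8 = 4.25.
Deadweight loss = ½ · (18 - 4.25) · (62 - 32) = ½ · 13.75 · 30 = 206.25.

206.25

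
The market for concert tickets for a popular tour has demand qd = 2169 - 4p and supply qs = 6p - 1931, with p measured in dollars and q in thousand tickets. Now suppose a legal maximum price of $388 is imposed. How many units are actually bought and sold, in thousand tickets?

Setting quantity demanded equal to quantity supplied, 2169 - 4p = 6p - 1931, gives p* = 410 and q* = 529.
Since 388 < 410, the ceiling is binding.
At p = 388: qd = 2169 - 4·388 = 617 and qs = 6·388 - 1931 = 397.
The quantity actually transacted is the short side, supply: 397.

397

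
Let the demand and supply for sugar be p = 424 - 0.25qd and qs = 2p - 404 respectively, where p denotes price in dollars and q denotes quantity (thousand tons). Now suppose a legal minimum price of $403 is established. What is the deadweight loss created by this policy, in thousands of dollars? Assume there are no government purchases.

Rearranging demand gives qd = 1696 - 4p. Equilibrium: 1696 - 4p = 2p - 404, so 2100 = 6p and p* = 350, q* = 296.
Because the floor (403) lies above the market-clearing price, it is binding.
At p = 403: qd = 1696 - 4·403 = 84 and qs = 2·403 - 404 = 402.
Quantity traded falls to 84. At q = 84 the demand price is (1696 - 84)/4 = 403 and the supply price is (404 + 84)/2 = 244.
Deadweight loss = ½ · (403 - 244) · (296 - 84) = ½ · 159 · 212 = 16854.

16854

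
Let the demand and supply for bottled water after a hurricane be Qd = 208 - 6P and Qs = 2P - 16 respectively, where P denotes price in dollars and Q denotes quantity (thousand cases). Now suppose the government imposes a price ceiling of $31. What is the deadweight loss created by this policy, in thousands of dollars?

0

Equilibrium: 208 - 6P = 2P - 16, so 224 = 8P and P* = 28, Q* = 40.
The ceiling of 31 is above the equilibrium price 28, so it is not binding; the market clears at P* = 28, Q* = 40.
Since the control does not bind, no trades are prevented and deadweight loss is zero.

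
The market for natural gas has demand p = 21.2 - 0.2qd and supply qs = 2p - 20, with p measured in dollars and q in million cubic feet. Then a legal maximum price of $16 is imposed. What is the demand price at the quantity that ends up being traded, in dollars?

18.8

Rearranging demand gives qd = 106 - 5p. Setting quantity demanded equal to quantity supplied, 106 - 5p = 2p - 20, gives p* = 18 and q* = 16.
Because the ceiling (16) lies below the market-clearing price, it is binding.
At p = 16: qd = 106 - 5·16 = 26 and qs = 2·16 - 20 = 12.
Only 12 units reach the market. On the demand curve, the marginal buyer's willingness to pay at q = 12 is (106 - 12)/5 = 18.8.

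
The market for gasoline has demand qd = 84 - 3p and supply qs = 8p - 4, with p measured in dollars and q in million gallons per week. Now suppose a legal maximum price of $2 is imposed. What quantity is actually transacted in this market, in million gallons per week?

12

Setting quantity demanded equal to quantity supplied, 84 - 3p = 8p - 4, gives p* = 8 and q* = 60.
Because the ceiling (2) lies below the market-clearing price, it is binding.
At p = 2: qd = 84 - 3·2 = 78 and qs = 8·2 - 4 = 12.
The quantity actually transacted is the short side, supply: 12.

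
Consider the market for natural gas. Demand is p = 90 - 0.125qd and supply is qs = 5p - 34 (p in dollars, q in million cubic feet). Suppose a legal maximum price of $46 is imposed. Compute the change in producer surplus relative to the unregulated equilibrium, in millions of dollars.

Rearranging demand gives qd = 720 - 8p. Without the control the market clears where 720 - 8p = 5p - 34, i.e. p* = 58 and q* = 256.
The ceiling of 46 is below the equilibrium price 58, so it binds.
At p = 46: qd = 720 - 8·46 = 352 and qs = 5·46 - 34 = 196.
Producer surplus without the control is ½ · (58 - 6.8) · 256 = 6553.6.
With the ceiling, producers sell 196 units at 46, so PS = ½ · (46 - 6.8) · 196 = 3841.6.
Change in producer surplus = 3841.6 - 6553.6 = -2712.

-2712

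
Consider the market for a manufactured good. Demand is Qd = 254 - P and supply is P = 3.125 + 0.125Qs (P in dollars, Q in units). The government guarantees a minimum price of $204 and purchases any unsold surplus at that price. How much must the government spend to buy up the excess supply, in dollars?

317628

Rearranging supply gives Qs = 8P - 25. Without the control the market clears where 254 - P = 8P - 25, i.e. P* = 31 and Q* = 223.
Because the floor (204) lies above the market-clearing price, it is binding.
At P = 204: Qd = 254 - 204 = 50 and Qs = 8·204 - 25 = 1607.
Surplus = Qs - Qd = 1557.
Government expenditure = surplus × support price = 1557 × 204 = 317628.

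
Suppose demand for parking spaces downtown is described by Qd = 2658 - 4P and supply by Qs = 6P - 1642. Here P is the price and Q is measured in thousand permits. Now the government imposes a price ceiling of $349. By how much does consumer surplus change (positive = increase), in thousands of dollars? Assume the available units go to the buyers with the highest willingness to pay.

7087.5

Setting quantity demanded equal to quantity supplied, 2658 - 4P = 6P - 1642, gives P* = 430 and Q* = 938.
Because the ceiling (349) lies below the market-clearing price, it is binding.
At P = 349: Qd = 2658 - 4·349 = 1262 and Qs = 6·349 - 1642 = 452.
Consumer surplus without the control is ½ · (664.5 - 430) · 938 = 109980.5.
With the ceiling, 452 units are sold at 349 (assume they go to the highest-value buyers). The demand price at Q = 452 is 551.5, so CS = ½ · [(664.5 - 349) + (551.5 - 349)] · 452 = 117068.
Change in consumer surplus = 117068 - 109980.5 = 7087.5.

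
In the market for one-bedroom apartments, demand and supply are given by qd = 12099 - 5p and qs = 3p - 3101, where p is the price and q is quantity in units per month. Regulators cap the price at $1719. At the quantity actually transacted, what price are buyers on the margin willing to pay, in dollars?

2008.6

In a free market, 12099 - 5p = 3p - 3101 gives the equilibrium p* = 1900, q* = 2599.
Because the ceiling (1719) lies below the market-clearing price, it is binding.
At p = 1719: qd = 12099 - 5·1719 = 3504 and qs = 3·1719 - 3101 = 2056.
Only 2056 units reach the market. On the demand curve, the marginal buyer's willingness to pay at q = 2056 is (12099 - 2056)/5 = 2008.6.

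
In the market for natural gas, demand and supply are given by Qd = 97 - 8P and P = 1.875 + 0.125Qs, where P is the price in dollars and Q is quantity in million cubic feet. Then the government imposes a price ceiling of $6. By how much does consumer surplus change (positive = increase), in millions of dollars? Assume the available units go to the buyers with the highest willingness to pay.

29

Rearranging supply gives Qs = 8P - 15. Without the control the market clears where 97 - 8P = 8P - 15, i.e. P* = 7 and Q* = 41.
The ceiling of 6 is below the equilibrium price 7, so it binds.
At P = 6: Qd = 97 - 8·6 = 49 and Qs = 8·6 - 15 = 33.
Consumer surplus without the control is ½ · (12.125 - 7) · 41 = 105.0625.
With the ceiling, 33 units are sold at 6 (assume they go to the highest-value buyers). The demand price at Q = 33 is 8, so CS = ½ · [(12.125 - 6) + (8 - 6)] · 33 = 134.0625.
Change in consumer surplus = 134.0625 - 105.0625 = 29.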